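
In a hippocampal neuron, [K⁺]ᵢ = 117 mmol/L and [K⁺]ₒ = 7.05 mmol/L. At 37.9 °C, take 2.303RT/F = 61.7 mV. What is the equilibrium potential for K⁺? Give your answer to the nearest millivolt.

-75 mV

E = (61.7/z) · log₁₀([K⁺]_out/[K⁺]_in) with z = +1.
= (61.7/1) · log₁₀(7.05/117) = 61.70 · log₁₀(0.06026)
= 61.70 · (-1.2200) = -75.27 mV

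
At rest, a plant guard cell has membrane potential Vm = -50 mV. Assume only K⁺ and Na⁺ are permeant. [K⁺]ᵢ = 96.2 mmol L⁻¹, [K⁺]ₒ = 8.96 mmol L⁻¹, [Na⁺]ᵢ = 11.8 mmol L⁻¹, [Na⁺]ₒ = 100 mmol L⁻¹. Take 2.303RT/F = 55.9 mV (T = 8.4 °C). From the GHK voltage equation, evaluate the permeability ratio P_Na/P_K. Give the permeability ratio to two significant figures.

0.034

Let α = P_Na/P_K. GHK: Vm = 55.9·log₁₀[(Kₒ + α·Naₒ)/(Kᵢ + α·Naᵢ)].
10^(Vm/55.9) = 10^(-50.0/55.9) = 0.12751
So 0.12751·(Kᵢ + α·Naᵢ) = Kₒ + α·Naₒ → α = (0.12751·96.2 − 8.96) / (100.0 − 0.12751·11.8)
α = (12.27 − 8.96) / (100.0 − 1.505) = 3.307/98.5 = 0.03357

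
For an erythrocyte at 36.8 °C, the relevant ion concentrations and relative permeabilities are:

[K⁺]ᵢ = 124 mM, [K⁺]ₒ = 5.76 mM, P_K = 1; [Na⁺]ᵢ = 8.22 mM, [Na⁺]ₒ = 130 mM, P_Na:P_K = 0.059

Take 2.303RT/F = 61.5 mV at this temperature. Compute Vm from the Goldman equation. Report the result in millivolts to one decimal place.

Vm = 61.5 · log₁₀[(Σ P·[cation]ₒ + Σ P·[anion]ᵢ) / (Σ P·[cation]ᵢ + Σ P·[anion]ₒ)]
Numerator = 1×5.76 + 0.059×130 = 13.43
Denominator = 1×124 + 0.059×8.22 = 124.5
Vm = 61.5 · log₁₀(0.10788) = 61.5 × (-0.9670) = -59.47 mV

-59.5 mV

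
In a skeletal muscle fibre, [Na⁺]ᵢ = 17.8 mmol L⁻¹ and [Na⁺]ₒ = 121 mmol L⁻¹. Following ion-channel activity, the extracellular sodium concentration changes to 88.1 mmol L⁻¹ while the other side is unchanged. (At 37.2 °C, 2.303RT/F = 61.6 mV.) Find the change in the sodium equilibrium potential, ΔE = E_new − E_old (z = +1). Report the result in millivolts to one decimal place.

E_old = (61.6/1)·log₁₀(121/17.8) = 51.27 mV
E_new = (61.6/1)·log₁₀(88.1/17.8) = 42.78 mV
ΔE = 42.78 − (51.27) = -8.49 mV

-8.5 mV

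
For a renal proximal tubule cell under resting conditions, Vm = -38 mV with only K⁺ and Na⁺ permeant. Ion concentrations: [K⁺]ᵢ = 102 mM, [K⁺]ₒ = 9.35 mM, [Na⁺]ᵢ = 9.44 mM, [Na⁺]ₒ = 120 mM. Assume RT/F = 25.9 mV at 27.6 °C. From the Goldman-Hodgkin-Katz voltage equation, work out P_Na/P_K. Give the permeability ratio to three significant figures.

0.120

Let α = P_Na/P_K. GHK: Vm = 25.9·ln[(Kₒ + α·Naₒ)/(Kᵢ + α·Naᵢ)].
e^(Vm/25.9) = e^(-38.0/25.9) = 0.23057
So 0.23057·(Kᵢ + α·Naᵢ) = Kₒ + α·Naₒ → α = (0.23057·102.0 − 9.35) / (120.0 − 0.23057·9.44)
α = (23.52 − 9.35) / (120.0 − 2.177) = 14.17/117.8 = 0.1203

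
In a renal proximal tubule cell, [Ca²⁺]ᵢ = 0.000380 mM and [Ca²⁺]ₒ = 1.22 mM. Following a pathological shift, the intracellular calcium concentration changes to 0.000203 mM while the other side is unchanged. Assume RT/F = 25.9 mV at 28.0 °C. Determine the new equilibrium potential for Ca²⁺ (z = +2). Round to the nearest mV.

113 mV

After the shift: [Ca²⁺]_out = 1.22, [Ca²⁺]_in = 0.000203 mM.
E_new = (25.9/2)·ln(1.22/0.000203) = 12.95 · (8.7012) = 112.68 mV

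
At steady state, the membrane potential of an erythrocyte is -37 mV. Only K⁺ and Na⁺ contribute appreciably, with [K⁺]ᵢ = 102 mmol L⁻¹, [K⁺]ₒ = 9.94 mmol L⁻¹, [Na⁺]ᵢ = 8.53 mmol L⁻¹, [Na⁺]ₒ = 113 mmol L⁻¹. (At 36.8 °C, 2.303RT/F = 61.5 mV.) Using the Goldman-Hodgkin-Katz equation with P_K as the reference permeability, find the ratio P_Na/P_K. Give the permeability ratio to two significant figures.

Let α = P_Na/P_K. GHK: Vm = 61.5·log₁₀[(Kₒ + α·Naₒ)/(Kᵢ + α·Naᵢ)].
10^(Vm/61.5) = 10^(-37.0/61.5) = 0.25025
So 0.25025·(Kᵢ + α·Naᵢ) = Kₒ + α·Naₒ → α = (0.25025·102.0 − 9.94) / (113.0 − 0.25025·8.53)
α = (25.53 − 9.94) / (113.0 − 2.135) = 15.59/110.9 = 0.1406

0.14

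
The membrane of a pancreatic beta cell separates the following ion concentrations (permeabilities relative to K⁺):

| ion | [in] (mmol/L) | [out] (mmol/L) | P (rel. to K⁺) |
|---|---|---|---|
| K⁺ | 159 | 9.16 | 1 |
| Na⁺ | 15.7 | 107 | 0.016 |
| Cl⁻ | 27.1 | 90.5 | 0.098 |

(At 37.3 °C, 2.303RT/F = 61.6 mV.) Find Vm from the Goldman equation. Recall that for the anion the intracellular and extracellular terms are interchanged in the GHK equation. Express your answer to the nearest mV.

Vm = 61.6 · log₁₀[(Σ P·[cation]ₒ + Σ P·[anion]ᵢ) / (Σ P·[cation]ᵢ + Σ P·[anion]ₒ)]
Numerator = 1×9.16 + 0.016×107 + 0.098×27.1 = 13.53
Denominator = 1×159 + 0.016×15.7 + 0.098×90.5 = 168.1
Vm = 61.6 · log₁₀(0.080465) = 61.6 × (-1.0944) = -67.41 mV

-67 mV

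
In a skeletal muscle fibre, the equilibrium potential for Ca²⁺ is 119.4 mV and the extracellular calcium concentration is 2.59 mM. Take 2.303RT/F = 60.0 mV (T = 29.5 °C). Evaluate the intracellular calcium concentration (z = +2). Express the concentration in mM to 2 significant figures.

0.00027 mM

Nernst: E = (60.0/2) · log₁₀([out]/[in]), so log₁₀([out]/[in]) = 119.4 × 2 / 60.0 = 3.9800.
[out]/[in] = 10^(3.9800) = 9550.
[in] = 2.59 / 9550 = 0.0002712 mM.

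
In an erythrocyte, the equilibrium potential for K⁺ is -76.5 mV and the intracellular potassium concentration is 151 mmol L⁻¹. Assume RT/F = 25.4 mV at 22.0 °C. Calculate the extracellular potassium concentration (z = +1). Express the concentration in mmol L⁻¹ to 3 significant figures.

7.43 mmol L⁻¹

Nernst: E = (25.4/1) · ln([out]/[in]), so ln([out]/[in]) = -76.5 × 1 / 25.4 = -3.0118.
[out]/[in] = e^(-3.0118) = 0.0492.
[out] = 0.0492 × 151 = 7.43 mmol L⁻¹.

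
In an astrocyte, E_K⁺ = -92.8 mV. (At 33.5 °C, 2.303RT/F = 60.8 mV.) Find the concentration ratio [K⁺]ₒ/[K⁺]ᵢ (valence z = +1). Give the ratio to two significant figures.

log₁₀([out]/[in]) = E·z/(60.8) = -92.8 × 1 / 60.8 = -1.5263
[out]/[in] = 10^(-1.5263) = 0.02976

0.030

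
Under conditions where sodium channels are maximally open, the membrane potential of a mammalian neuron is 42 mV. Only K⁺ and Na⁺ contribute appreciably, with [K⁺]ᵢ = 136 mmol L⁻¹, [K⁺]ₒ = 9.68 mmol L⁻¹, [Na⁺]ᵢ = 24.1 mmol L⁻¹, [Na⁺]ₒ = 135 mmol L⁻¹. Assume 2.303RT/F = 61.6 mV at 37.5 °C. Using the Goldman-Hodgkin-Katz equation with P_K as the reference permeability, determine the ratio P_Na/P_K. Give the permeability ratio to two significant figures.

34

Let α = P_Na/P_K. GHK: Vm = 61.6·log₁₀[(Kₒ + α·Naₒ)/(Kᵢ + α·Naᵢ)].
10^(Vm/61.6) = 10^(42.0/61.6) = 4.8064
So 4.8064·(Kᵢ + α·Naᵢ) = Kₒ + α·Naₒ → α = (4.8064·136.0 − 9.68) / (135.0 − 4.8064·24.1)
α = (653.7 − 9.68) / (135.0 − 115.8) = 644/19.17 = 33.6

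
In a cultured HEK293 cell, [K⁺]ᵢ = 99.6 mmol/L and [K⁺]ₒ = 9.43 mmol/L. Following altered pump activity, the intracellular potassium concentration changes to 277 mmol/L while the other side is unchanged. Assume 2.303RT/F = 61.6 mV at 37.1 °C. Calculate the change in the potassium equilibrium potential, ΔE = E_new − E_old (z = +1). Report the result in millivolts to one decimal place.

-27.4 mV

E_old = (61.6/1)·log₁₀(9.43/99.6) = -63.06 mV
E_new = (61.6/1)·log₁₀(9.43/277) = -90.43 mV
ΔE = -90.43 − (-63.06) = -27.36 mV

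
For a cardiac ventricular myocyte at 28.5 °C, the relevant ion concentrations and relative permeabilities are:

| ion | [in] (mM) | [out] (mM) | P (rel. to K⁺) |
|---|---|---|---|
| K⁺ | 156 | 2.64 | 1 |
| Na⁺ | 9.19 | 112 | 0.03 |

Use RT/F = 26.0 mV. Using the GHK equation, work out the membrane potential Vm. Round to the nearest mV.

-85 mV

Vm = 26.0 · ln[(Σ P·[cation]ₒ + Σ P·[anion]ᵢ) / (Σ P·[cation]ᵢ + Σ P·[anion]ₒ)]
Numerator = 1×2.64 + 0.03×112 = 6
Denominator = 1×156 + 0.03×9.19 = 156.3
Vm = 26.0 · ln(0.038394) = 26.0 × (-3.2599) = -84.76 mV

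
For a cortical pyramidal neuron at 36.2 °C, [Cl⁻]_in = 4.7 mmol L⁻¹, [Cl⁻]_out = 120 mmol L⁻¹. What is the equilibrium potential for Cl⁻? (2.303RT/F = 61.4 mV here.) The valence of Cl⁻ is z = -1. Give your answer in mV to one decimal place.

E = (61.4/z) · log₁₀([Cl⁻]_out/[Cl⁻]_in) with z = -1.
For an anion, dividing by z = -1 reverses the sign.
= (61.4/-1) · log₁₀(120/4.7) = -61.40 · log₁₀(25.53)
= -61.40 · (1.4071) = -86.39 mV

-86.4 mV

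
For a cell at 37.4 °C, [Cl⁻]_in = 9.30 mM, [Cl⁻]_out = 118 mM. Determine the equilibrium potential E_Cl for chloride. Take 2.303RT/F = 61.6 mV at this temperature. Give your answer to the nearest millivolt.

-68 mV

E = (61.6/z) · log₁₀([Cl⁻]_out/[Cl⁻]_in) with z = -1.
For an anion, dividing by z = -1 reverses the sign.
= (61.6/-1) · log₁₀(118/9.30) = -61.60 · log₁₀(12.69)
= -61.60 · (1.1034) = -67.97 mV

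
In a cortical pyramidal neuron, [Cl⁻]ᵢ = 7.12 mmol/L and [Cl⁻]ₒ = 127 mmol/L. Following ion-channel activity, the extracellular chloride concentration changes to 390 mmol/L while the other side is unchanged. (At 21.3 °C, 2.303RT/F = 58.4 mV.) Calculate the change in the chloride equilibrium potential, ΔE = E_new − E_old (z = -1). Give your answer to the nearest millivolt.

E_old = (58.4/-1)·log₁₀(127/7.12) = -73.08 mV
E_new = (58.4/-1)·log₁₀(390/7.12) = -101.53 mV
ΔE = -101.53 − (-73.08) = -28.46 mV

-28 mV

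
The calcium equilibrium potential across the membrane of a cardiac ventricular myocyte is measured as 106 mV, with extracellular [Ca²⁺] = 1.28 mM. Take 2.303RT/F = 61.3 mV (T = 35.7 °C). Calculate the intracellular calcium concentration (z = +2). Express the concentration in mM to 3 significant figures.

0.000445 mM

Nernst: E = (61.3/2) · log₁₀([out]/[in]), so log₁₀([out]/[in]) = 106.0 × 2 / 61.3 = 3.4584.
[out]/[in] = 10^(3.4584) = 2873.
[in] = 1.28 / 2873 = 0.0004455 mM.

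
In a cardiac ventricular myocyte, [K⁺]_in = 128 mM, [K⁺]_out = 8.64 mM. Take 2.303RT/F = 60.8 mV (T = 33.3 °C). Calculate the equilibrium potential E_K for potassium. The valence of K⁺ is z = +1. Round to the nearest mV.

-71 mV

E = (60.8/z) · log₁₀([K⁺]_out/[K⁺]_in) with z = +1.
= (60.8/1) · log₁₀(8.64/128) = 60.80 · log₁₀(0.0675)
= 60.80 · (-1.1707) = -71.18 mV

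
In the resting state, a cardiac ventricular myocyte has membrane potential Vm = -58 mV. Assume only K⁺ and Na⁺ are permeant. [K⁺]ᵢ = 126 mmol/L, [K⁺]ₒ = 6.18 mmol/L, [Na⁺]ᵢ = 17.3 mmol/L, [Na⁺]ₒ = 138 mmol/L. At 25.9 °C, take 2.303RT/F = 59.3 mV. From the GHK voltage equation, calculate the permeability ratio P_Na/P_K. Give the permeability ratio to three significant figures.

Let α = P_Na/P_K. GHK: Vm = 59.3·log₁₀[(Kₒ + α·Naₒ)/(Kᵢ + α·Naᵢ)].
10^(Vm/59.3) = 10^(-58.0/59.3) = 0.10518
So 0.10518·(Kᵢ + α·Naᵢ) = Kₒ + α·Naₒ → α = (0.10518·126.0 − 6.18) / (138.0 − 0.10518·17.3)
α = (13.25 − 6.18) / (138.0 − 1.82) = 7.072/136.2 = 0.05193

0.0519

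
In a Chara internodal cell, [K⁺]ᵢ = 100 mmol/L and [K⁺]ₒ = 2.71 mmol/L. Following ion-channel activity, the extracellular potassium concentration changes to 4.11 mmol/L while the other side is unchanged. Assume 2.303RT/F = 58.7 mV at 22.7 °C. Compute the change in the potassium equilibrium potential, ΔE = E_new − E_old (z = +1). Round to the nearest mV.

11 mV

E_old = (58.7/1)·log₁₀(2.71/100) = -91.98 mV
E_new = (58.7/1)·log₁₀(4.11/100) = -81.37 mV
ΔE = -81.37 − (-91.98) = 10.62 mV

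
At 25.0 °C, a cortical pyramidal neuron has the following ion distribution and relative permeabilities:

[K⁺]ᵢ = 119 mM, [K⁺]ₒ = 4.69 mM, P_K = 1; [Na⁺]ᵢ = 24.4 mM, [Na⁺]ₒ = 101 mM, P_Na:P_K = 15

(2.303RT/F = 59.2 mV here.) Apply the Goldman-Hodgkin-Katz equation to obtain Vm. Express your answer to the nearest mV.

Vm = 59.2 · log₁₀[(Σ P·[cation]ₒ + Σ P·[anion]ᵢ) / (Σ P·[cation]ᵢ + Σ P·[anion]ₒ)]
Numerator = 1×4.69 + 15×101 = 1520
Denominator = 1×119 + 15×24.4 = 485
Vm = 59.2 · log₁₀(3.1334) = 59.2 × (0.4960) = 29.36 mV

29 mV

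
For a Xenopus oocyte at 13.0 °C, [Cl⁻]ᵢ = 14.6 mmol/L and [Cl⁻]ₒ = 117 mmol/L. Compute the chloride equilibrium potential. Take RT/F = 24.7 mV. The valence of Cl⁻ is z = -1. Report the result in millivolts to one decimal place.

-51.4 mV

E = (24.7/z) · ln([Cl⁻]_out/[Cl⁻]_in) with z = -1.
For an anion, dividing by z = -1 reverses the sign.
= (24.7/-1) · ln(117/14.6) = -24.70 · ln(8.014)
= -24.70 · (2.0812) = -51.40 mV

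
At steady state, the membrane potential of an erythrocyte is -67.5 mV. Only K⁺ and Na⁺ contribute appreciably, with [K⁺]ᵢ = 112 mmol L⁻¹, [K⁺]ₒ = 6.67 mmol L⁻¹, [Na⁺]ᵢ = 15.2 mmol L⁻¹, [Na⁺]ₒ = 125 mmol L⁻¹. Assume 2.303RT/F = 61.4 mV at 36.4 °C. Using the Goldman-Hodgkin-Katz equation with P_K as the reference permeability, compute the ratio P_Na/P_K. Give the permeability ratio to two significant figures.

Let α = P_Na/P_K. GHK: Vm = 61.4·log₁₀[(Kₒ + α·Naₒ)/(Kᵢ + α·Naᵢ)].
10^(Vm/61.4) = 10^(-67.5/61.4) = 0.079552
So 0.079552·(Kᵢ + α·Naᵢ) = Kₒ + α·Naₒ → α = (0.079552·112.0 − 6.67) / (125.0 − 0.079552·15.2)
α = (8.91 − 6.67) / (125.0 − 1.209) = 2.24/123.8 = 0.01809

0.018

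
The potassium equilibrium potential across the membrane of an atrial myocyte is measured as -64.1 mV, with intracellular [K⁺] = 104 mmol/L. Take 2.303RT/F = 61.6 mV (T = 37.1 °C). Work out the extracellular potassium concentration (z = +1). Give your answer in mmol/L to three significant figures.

Nernst: E = (61.6/1) · log₁₀([out]/[in]), so log₁₀([out]/[in]) = -64.1 × 1 / 61.6 = -1.0406.
[out]/[in] = 10^(-1.0406) = 0.09108.
[out] = 0.09108 × 104 = 9.472 mmol/L.

9.47 mmol/L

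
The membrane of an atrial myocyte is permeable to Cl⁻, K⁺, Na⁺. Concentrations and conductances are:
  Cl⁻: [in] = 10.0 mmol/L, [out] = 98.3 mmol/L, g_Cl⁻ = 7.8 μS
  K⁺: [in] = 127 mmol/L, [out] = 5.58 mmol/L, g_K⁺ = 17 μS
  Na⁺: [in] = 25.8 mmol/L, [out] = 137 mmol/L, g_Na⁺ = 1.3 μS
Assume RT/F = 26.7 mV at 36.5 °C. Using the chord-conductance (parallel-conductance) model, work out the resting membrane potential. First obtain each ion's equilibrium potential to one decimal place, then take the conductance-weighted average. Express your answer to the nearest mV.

-70 mV

E_Cl⁻ = (26.7/-1)·ln(98.3/10.0) = -61.0 mV
E_K⁺ = (26.7/1)·ln(5.58/127) = -83.4 mV
E_Na⁺ = (26.7/1)·ln(137/25.8) = 44.6 mV
Vm = (Σ gᵢEᵢ)/(Σ gᵢ) = (7.8·-61.0 + 17·-83.4 + 1.3·44.6) / (7.8 + 17 + 1.3)
= -1835.62 / 26.1 = -70.33 mV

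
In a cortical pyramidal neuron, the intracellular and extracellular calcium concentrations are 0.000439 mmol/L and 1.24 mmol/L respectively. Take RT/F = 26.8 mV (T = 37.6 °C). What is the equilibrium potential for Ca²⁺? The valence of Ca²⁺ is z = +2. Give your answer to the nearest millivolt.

E = (26.8/z) · ln([Ca²⁺]_out/[Ca²⁺]_in) with z = +2.
= (26.8/2) · ln(1.24/0.000439) = 13.40 · ln(2825)
= 13.40 · (7.9461) = 106.48 mV

106 mV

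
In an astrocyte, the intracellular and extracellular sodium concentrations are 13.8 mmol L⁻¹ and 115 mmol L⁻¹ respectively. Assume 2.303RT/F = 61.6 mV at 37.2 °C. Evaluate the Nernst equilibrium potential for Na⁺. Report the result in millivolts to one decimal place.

56.7 mV

E = (61.6/z) · log₁₀([Na⁺]_out/[Na⁺]_in) with z = +1.
= (61.6/1) · log₁₀(115/13.8) = 61.60 · log₁₀(8.333)
= 61.60 · (0.9208) = 56.72 mV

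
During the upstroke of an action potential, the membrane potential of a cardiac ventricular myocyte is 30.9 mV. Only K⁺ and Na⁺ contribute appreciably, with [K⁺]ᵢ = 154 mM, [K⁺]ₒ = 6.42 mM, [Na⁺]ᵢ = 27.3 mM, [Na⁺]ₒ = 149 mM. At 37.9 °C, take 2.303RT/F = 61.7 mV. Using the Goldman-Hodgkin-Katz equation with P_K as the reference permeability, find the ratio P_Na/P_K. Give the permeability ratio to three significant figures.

Let α = P_Na/P_K. GHK: Vm = 61.7·log₁₀[(Kₒ + α·Naₒ)/(Kᵢ + α·Naᵢ)].
10^(Vm/61.7) = 10^(30.9/61.7) = 3.1682
So 3.1682·(Kᵢ + α·Naᵢ) = Kₒ + α·Naₒ → α = (3.1682·154.0 − 6.42) / (149.0 − 3.1682·27.3)
α = (487.9 − 6.42) / (149.0 − 86.49) = 481.5/62.51 = 7.703

7.70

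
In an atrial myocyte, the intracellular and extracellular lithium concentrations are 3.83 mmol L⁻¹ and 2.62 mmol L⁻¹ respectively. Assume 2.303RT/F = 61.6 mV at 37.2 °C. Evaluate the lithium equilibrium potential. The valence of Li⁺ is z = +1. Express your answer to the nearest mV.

E = (61.6/z) · log₁₀([Li⁺]_out/[Li⁺]_in) with z = +1.
= (61.6/1) · log₁₀(2.62/3.83) = 61.60 · log₁₀(0.6841)
= 61.60 · (-0.1649) = -10.16 mV

-10 mV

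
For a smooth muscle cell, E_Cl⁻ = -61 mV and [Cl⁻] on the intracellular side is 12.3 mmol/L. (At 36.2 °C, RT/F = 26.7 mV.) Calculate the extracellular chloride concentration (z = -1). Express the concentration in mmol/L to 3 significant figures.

Nernst: E = (26.7/-1) · ln([out]/[in]), so ln([out]/[in]) = -61.0 × -1 / 26.7 = 2.2846.
[out]/[in] = e^(2.2846) = 9.822.
[out] = 9.822 × 12.3 = 120.8 mmol/L.

121 mmol/L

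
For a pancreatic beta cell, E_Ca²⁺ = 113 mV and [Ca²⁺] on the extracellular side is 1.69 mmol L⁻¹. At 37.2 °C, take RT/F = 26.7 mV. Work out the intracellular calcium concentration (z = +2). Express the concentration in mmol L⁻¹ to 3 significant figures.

Nernst: E = (26.7/2) · ln([out]/[in]), so ln([out]/[in]) = 113.0 × 2 / 26.7 = 8.4644.
[out]/[in] = e^(8.4644) = 4743.
[in] = 1.69 / 4743 = 0.0003563 mmol L⁻¹.

0.000356 mmol L⁻¹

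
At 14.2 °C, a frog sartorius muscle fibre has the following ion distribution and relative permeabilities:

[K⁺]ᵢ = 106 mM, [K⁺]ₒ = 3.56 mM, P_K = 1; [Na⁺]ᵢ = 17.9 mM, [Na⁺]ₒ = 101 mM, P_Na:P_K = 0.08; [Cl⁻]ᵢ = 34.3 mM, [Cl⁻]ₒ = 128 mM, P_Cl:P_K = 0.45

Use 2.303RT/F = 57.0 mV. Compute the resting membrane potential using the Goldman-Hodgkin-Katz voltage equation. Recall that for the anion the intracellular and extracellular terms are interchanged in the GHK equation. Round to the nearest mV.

Vm = 57.0 · log₁₀[(Σ P·[cation]ₒ + Σ P·[anion]ᵢ) / (Σ P·[cation]ᵢ + Σ P·[anion]ₒ)]
Numerator = 1×3.56 + 0.08×101 + 0.45×34.3 = 27.07
Denominator = 1×106 + 0.08×17.9 + 0.45×128 = 165
Vm = 57.0 · log₁₀(0.16406) = 57.0 × (-0.7850) = -44.74 mV

-45 mV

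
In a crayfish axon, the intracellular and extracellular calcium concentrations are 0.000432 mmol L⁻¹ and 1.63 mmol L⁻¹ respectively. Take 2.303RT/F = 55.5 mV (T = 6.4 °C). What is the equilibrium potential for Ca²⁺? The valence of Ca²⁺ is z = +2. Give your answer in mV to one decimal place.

E = (55.5/z) · log₁₀([Ca²⁺]_out/[Ca²⁺]_in) with z = +2.
= (55.5/2) · log₁₀(1.63/0.000432) = 27.75 · log₁₀(3773)
= 27.75 · (3.5767) = 99.25 mV

99.3 mV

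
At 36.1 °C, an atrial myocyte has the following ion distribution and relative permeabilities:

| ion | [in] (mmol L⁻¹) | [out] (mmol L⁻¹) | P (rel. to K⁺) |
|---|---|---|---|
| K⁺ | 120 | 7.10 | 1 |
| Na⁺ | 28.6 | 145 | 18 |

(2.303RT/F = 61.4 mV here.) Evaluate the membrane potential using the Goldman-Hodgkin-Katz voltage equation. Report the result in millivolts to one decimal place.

Vm = 61.4 · log₁₀[(Σ P·[cation]ₒ + Σ P·[anion]ᵢ) / (Σ P·[cation]ᵢ + Σ P·[anion]ₒ)]
Numerator = 1×7.10 + 18×145 = 2617
Denominator = 1×120 + 18×28.6 = 634.8
Vm = 61.4 · log₁₀(4.1227) = 61.4 × (0.6152) = 37.77 mV

37.8 mV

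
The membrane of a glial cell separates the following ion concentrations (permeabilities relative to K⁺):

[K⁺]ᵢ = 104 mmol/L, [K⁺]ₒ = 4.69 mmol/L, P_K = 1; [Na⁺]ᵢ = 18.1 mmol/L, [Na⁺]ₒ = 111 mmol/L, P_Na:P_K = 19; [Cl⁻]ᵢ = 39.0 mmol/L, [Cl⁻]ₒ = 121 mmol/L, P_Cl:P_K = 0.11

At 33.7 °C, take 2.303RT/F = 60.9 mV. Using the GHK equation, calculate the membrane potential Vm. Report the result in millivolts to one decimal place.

40.3 mV

Vm = 60.9 · log₁₀[(Σ P·[cation]ₒ + Σ P·[anion]ᵢ) / (Σ P·[cation]ᵢ + Σ P·[anion]ₒ)]
Numerator = 1×4.69 + 19×111 + 0.11×39.0 = 2118
Denominator = 1×104 + 19×18.1 + 0.11×121 = 461.2
Vm = 60.9 · log₁₀(4.5922) = 60.9 × (0.6620) = 40.32 mV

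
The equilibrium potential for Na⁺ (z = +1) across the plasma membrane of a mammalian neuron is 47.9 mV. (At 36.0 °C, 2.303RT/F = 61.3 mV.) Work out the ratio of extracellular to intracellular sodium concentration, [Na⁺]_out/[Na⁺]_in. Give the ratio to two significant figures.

6.0

log₁₀([out]/[in]) = E·z/(61.3) = 47.9 × 1 / 61.3 = 0.7814
[out]/[in] = 10^(0.7814) = 6.045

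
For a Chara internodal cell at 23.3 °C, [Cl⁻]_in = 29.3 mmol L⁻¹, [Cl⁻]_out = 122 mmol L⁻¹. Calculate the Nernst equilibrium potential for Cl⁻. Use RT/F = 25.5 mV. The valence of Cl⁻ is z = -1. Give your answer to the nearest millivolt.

E = (25.5/z) · ln([Cl⁻]_out/[Cl⁻]_in) with z = -1.
For an anion, dividing by z = -1 reverses the sign.
= (25.5/-1) · ln(122/29.3) = -25.50 · ln(4.164)
= -25.50 · (1.4264) = -36.37 mV

-36 mV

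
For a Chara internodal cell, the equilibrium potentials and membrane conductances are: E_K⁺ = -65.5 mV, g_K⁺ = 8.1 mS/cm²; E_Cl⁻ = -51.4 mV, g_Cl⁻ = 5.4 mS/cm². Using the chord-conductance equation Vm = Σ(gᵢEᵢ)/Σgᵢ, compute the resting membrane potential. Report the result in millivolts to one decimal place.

-59.9 mV

Σ gᵢEᵢ = 8.1·(-65.5) + 5.4·(-51.4) = -808.11
Σ gᵢ = 8.1 + 5.4 = 13.5
Vm = -808.11 / 13.5 = -59.86 mV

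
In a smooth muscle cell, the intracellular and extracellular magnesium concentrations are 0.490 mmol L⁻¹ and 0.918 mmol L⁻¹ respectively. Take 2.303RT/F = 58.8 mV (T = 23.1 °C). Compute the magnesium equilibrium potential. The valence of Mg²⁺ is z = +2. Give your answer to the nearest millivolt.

8 mV

E = (58.8/z) · log₁₀([Mg²⁺]_out/[Mg²⁺]_in) with z = +2.
= (58.8/2) · log₁₀(0.918/0.490) = 29.40 · log₁₀(1.873)
= 29.40 · (0.2726) = 8.02 mV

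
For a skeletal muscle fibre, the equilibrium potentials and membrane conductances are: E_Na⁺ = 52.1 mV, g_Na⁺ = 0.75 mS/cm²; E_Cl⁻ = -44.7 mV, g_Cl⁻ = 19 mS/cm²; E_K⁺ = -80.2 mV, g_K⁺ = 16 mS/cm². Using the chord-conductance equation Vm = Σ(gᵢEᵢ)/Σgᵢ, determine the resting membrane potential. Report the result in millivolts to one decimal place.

Σ gᵢEᵢ = 0.75·(52.1) + 19·(-44.7) + 16·(-80.2) = -2093.43
Σ gᵢ = 0.75 + 19 + 16 = 35.75
Vm = -2093.43 / 35.75 = -58.56 mV

-58.6 mV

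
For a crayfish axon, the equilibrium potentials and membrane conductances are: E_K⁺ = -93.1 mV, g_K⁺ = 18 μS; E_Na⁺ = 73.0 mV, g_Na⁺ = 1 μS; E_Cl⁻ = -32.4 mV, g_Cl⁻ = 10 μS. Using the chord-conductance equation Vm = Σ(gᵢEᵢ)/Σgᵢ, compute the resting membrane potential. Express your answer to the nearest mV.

Σ gᵢEᵢ = 18·(-93.1) + 1·(73.0) + 10·(-32.4) = -1926.80
Σ gᵢ = 18 + 1 + 10 = 29
Vm = -1926.80 / 29 = -66.44 mV

-66 mV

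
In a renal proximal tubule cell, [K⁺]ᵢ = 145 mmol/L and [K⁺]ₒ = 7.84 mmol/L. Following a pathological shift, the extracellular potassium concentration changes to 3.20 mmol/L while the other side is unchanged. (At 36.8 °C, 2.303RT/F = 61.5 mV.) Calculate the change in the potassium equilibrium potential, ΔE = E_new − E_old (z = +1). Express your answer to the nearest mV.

E_old = (61.5/1)·log₁₀(7.84/145) = -77.92 mV
E_new = (61.5/1)·log₁₀(3.20/145) = -101.86 mV
ΔE = -101.86 − (-77.92) = -23.93 mV

-24 mV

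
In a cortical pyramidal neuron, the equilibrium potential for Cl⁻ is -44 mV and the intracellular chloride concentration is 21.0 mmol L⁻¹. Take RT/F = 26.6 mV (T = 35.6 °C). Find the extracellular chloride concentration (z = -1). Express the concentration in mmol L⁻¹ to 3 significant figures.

110 mmol L⁻¹

Nernst: E = (26.6/-1) · ln([out]/[in]), so ln([out]/[in]) = -44.0 × -1 / 26.6 = 1.6541.
[out]/[in] = e^(1.6541) = 5.229.
[out] = 5.229 × 21.0 = 109.8 mmol L⁻¹.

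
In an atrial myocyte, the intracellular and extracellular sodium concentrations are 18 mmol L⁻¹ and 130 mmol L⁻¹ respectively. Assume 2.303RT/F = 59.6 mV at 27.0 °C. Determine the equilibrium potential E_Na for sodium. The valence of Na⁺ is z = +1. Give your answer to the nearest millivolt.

51 mV

E = (59.6/z) · log₁₀([Na⁺]_out/[Na⁺]_in) with z = +1.
= (59.6/1) · log₁₀(130/18) = 59.60 · log₁₀(7.222)
= 59.60 · (0.8587) = 51.18 mV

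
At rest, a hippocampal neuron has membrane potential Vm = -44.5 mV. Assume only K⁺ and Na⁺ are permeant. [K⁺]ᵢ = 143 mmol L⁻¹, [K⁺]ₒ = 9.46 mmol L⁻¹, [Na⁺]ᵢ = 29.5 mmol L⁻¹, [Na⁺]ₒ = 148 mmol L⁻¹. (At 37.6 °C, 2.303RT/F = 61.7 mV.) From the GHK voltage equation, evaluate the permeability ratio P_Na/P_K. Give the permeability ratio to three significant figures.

Let α = P_Na/P_K. GHK: Vm = 61.7·log₁₀[(Kₒ + α·Naₒ)/(Kᵢ + α·Naᵢ)].
10^(Vm/61.7) = 10^(-44.5/61.7) = 0.19001
So 0.19001·(Kᵢ + α·Naᵢ) = Kₒ + α·Naₒ → α = (0.19001·143.0 − 9.46) / (148.0 − 0.19001·29.5)
α = (27.17 − 9.46) / (148.0 − 5.605) = 17.71/142.4 = 0.1244

0.124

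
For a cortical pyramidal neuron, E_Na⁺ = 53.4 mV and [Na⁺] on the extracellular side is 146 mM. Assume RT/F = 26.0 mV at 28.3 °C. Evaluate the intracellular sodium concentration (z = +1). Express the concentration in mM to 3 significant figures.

Nernst: E = (26.0/1) · ln([out]/[in]), so ln([out]/[in]) = 53.4 × 1 / 26.0 = 2.0538.
[out]/[in] = e^(2.0538) = 7.798.
[in] = 146 / 7.798 = 18.72 mM.

18.7 mM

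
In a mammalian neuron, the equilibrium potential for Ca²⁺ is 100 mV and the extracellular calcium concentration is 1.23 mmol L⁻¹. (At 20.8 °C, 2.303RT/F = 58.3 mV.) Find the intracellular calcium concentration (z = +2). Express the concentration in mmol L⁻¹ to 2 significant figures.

0.00046 mmol L⁻¹

Nernst: E = (58.3/2) · log₁₀([out]/[in]), so log₁₀([out]/[in]) = 100.0 × 2 / 58.3 = 3.4305.
[out]/[in] = 10^(3.4305) = 2695.
[in] = 1.23 / 2695 = 0.0004564 mmol L⁻¹.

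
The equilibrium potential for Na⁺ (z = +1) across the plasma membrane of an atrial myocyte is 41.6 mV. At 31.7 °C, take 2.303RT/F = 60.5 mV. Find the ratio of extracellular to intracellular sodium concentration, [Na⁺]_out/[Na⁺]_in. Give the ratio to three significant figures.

log₁₀([out]/[in]) = E·z/(60.5) = 41.6 × 1 / 60.5 = 0.6876
[out]/[in] = 10^(0.6876) = 4.871

4.87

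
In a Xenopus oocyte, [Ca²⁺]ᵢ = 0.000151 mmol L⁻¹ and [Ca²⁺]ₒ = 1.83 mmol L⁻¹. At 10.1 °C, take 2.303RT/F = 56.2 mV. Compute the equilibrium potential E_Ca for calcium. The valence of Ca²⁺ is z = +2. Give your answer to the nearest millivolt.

115 mV

E = (56.2/z) · log₁₀([Ca²⁺]_out/[Ca²⁺]_in) with z = +2.
= (56.2/2) · log₁₀(1.83/0.000151) = 28.10 · log₁₀(1.212e+04)
= 28.10 · (4.0835) = 114.75 mV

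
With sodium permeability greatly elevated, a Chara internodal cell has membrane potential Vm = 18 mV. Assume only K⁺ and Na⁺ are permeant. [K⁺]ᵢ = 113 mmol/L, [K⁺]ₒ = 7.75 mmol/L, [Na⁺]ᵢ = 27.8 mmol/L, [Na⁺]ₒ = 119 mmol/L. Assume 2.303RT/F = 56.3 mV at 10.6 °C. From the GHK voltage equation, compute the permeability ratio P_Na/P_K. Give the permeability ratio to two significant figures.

3.7

Let α = P_Na/P_K. GHK: Vm = 56.3·log₁₀[(Kₒ + α·Naₒ)/(Kᵢ + α·Naᵢ)].
10^(Vm/56.3) = 10^(18.0/56.3) = 2.0879
So 2.0879·(Kᵢ + α·Naᵢ) = Kₒ + α·Naₒ → α = (2.0879·113.0 − 7.75) / (119.0 − 2.0879·27.8)
α = (235.9 − 7.75) / (119.0 − 58.04) = 228.2/60.96 = 3.743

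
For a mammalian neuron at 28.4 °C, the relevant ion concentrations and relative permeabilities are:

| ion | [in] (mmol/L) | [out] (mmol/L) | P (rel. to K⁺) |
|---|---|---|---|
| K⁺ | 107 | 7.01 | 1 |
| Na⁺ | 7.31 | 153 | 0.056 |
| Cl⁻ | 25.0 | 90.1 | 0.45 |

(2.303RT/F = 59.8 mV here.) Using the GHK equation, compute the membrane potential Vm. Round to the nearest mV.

-44 mV

Vm = 59.8 · log₁₀[(Σ P·[cation]ₒ + Σ P·[anion]ᵢ) / (Σ P·[cation]ᵢ + Σ P·[anion]ₒ)]
Numerator = 1×7.01 + 0.056×153 + 0.45×25.0 = 26.83
Denominator = 1×107 + 0.056×7.31 + 0.45×90.1 = 148
Vm = 59.8 · log₁₀(0.18133) = 59.8 × (-0.7415) = -44.34 mV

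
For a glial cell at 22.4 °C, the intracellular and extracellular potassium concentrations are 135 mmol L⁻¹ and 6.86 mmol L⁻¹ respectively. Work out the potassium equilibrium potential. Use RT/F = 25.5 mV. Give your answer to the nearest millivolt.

E = (25.5/z) · ln([K⁺]_out/[K⁺]_in) with z = +1.
= (25.5/1) · ln(6.86/135) = 25.50 · ln(0.05081)
= 25.50 · (-2.9796) = -75.98 mV

-76 mV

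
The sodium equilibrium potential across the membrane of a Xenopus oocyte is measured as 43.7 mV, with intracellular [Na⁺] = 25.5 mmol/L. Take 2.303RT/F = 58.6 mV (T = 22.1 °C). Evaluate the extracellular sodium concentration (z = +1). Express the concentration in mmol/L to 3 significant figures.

Nernst: E = (58.6/1) · log₁₀([out]/[in]), so log₁₀([out]/[in]) = 43.7 × 1 / 58.6 = 0.7457.
[out]/[in] = 10^(0.7457) = 5.568.
[out] = 5.568 × 25.5 = 142 mmol/L.

142 mmol/L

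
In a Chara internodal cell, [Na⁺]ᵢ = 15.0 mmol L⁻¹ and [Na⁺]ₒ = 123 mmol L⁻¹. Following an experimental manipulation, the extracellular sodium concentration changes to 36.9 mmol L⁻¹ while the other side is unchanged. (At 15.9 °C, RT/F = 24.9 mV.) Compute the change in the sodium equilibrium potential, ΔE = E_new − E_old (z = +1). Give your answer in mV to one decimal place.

-30.0 mV

E_old = (24.9/1)·ln(123/15.0) = 52.39 mV
E_new = (24.9/1)·ln(36.9/15.0) = 22.41 mV
ΔE = 22.41 − (52.39) = -29.98 mV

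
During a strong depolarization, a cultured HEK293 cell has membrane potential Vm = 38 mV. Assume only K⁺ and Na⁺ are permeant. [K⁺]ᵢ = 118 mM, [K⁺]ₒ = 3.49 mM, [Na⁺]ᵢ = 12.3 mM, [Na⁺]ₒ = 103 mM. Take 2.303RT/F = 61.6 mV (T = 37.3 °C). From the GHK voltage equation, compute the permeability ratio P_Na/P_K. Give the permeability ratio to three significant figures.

9.31

Let α = P_Na/P_K. GHK: Vm = 61.6·log₁₀[(Kₒ + α·Naₒ)/(Kᵢ + α·Naᵢ)].
10^(Vm/61.6) = 10^(38.0/61.6) = 4.1389
So 4.1389·(Kᵢ + α·Naᵢ) = Kₒ + α·Naₒ → α = (4.1389·118.0 − 3.49) / (103.0 − 4.1389·12.3)
α = (488.4 − 3.49) / (103.0 − 50.91) = 484.9/52.09 = 9.309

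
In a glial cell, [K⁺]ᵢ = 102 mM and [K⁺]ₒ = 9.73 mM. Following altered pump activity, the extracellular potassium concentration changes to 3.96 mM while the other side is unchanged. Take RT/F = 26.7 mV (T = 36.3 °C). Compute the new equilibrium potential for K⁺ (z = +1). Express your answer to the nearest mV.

-87 mV

After the shift: [K⁺]_out = 3.96, [K⁺]_in = 102 mM.
E_new = (26.7/1)·ln(3.96/102) = 26.70 · (-3.2487) = -86.74 mV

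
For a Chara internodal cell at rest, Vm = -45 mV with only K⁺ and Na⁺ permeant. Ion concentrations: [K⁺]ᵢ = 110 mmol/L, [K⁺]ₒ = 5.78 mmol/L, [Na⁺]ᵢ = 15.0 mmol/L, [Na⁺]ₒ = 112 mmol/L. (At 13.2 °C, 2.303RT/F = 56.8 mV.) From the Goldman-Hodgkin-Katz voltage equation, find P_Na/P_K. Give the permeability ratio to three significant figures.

0.109

Let α = P_Na/P_K. GHK: Vm = 56.8·log₁₀[(Kₒ + α·Naₒ)/(Kᵢ + α·Naᵢ)].
10^(Vm/56.8) = 10^(-45.0/56.8) = 0.16134
So 0.16134·(Kᵢ + α·Naᵢ) = Kₒ + α·Naₒ → α = (0.16134·110.0 − 5.78) / (112.0 − 0.16134·15.0)
α = (17.75 − 5.78) / (112.0 − 2.42) = 11.97/109.6 = 0.1092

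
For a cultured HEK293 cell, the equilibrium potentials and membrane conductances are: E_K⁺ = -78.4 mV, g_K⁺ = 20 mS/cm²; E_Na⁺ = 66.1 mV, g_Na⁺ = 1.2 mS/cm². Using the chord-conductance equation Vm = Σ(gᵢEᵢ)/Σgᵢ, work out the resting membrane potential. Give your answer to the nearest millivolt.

Σ gᵢEᵢ = 20·(-78.4) + 1.2·(66.1) = -1488.68
Σ gᵢ = 20 + 1.2 = 21.2
Vm = -1488.68 / 21.2 = -70.22 mV

-70 mV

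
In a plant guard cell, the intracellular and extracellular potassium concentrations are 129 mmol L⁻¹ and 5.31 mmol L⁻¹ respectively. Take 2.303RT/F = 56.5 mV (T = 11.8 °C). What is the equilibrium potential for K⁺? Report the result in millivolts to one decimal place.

-78.3 mV

E = (56.5/z) · log₁₀([K⁺]_out/[K⁺]_in) with z = +1.
= (56.5/1) · log₁₀(5.31/129) = 56.50 · log₁₀(0.04116)
= 56.50 · (-1.3855) = -78.28 mV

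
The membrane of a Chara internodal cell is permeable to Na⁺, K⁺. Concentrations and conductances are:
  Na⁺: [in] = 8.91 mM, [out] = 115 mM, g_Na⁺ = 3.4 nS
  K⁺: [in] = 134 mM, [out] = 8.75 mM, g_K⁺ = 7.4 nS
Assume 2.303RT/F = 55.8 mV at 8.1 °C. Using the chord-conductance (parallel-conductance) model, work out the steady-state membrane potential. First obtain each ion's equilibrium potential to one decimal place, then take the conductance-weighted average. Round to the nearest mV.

-26 mV

E_Na⁺ = (55.8/1)·log₁₀(115/8.91) = 62.0 mV
E_K⁺ = (55.8/1)·log₁₀(8.75/134) = -66.1 mV
Vm = (Σ gᵢEᵢ)/(Σ gᵢ) = (3.4·62.0 + 7.4·-66.1) / (3.4 + 7.4)
= -278.34 / 10.8 = -25.77 mV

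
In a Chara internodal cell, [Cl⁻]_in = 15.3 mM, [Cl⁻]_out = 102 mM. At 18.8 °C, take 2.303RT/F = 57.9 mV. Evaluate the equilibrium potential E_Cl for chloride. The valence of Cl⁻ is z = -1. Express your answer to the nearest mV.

-48 mV

E = (57.9/z) · log₁₀([Cl⁻]_out/[Cl⁻]_in) with z = -1.
For an anion, dividing by z = -1 reverses the sign.
= (57.9/-1) · log₁₀(102/15.3) = -57.90 · log₁₀(6.667)
= -57.90 · (0.8239) = -47.70 mV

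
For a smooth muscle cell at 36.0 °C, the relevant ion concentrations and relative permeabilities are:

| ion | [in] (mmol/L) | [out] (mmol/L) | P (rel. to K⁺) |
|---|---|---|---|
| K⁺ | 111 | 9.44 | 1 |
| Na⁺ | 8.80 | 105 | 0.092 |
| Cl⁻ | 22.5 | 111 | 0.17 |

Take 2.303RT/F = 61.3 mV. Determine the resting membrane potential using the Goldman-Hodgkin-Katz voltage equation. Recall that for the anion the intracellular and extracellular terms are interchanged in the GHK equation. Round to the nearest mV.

-46 mV

Vm = 61.3 · log₁₀[(Σ P·[cation]ₒ + Σ P·[anion]ᵢ) / (Σ P·[cation]ᵢ + Σ P·[anion]ₒ)]
Numerator = 1×9.44 + 0.092×105 + 0.17×22.5 = 22.93
Denominator = 1×111 + 0.092×8.80 + 0.17×111 = 130.7
Vm = 61.3 · log₁₀(0.17543) = 61.3 × (-0.7559) = -46.34 mV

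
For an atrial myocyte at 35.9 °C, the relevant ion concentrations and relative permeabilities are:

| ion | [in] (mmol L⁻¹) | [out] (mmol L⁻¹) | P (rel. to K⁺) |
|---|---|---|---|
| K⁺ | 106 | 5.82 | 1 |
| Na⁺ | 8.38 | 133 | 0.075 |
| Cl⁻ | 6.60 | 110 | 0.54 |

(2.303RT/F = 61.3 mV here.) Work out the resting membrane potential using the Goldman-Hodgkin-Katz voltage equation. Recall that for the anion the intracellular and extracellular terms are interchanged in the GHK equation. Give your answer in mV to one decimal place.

Vm = 61.3 · log₁₀[(Σ P·[cation]ₒ + Σ P·[anion]ᵢ) / (Σ P·[cation]ᵢ + Σ P·[anion]ₒ)]
Numerator = 1×5.82 + 0.075×133 + 0.54×6.60 = 19.36
Denominator = 1×106 + 0.075×8.38 + 0.54×110 = 166
Vm = 61.3 · log₁₀(0.1166) = 61.3 × (-0.9333) = -57.21 mV

-57.2 mV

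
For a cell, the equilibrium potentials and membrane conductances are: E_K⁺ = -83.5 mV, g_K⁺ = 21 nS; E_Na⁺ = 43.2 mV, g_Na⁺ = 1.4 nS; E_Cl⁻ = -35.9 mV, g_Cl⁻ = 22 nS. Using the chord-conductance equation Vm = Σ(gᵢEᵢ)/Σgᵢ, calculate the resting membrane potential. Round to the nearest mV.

Σ gᵢEᵢ = 21·(-83.5) + 1.4·(43.2) + 22·(-35.9) = -2482.82
Σ gᵢ = 21 + 1.4 + 22 = 44.4
Vm = -2482.82 / 44.4 = -55.92 mV

-56 mV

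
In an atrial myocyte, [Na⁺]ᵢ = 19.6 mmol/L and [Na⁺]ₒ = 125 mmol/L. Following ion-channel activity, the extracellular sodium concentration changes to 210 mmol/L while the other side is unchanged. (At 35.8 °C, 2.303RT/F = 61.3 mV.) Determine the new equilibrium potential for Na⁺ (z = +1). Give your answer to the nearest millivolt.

After the shift: [Na⁺]_out = 210, [Na⁺]_in = 19.6 mmol/L.
E_new = (61.3/1)·log₁₀(210/19.6) = 61.30 · (1.0300) = 63.14 mV

63 mV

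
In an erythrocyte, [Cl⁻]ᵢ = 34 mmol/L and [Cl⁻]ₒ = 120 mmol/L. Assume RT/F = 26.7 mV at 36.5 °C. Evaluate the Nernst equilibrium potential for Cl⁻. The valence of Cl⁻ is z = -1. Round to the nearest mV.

-34 mV

E = (26.7/z) · ln([Cl⁻]_out/[Cl⁻]_in) with z = -1.
For an anion, dividing by z = -1 reverses the sign.
= (26.7/-1) · ln(120/34) = -26.70 · ln(3.529)
= -26.70 · (1.2611) = -33.67 mV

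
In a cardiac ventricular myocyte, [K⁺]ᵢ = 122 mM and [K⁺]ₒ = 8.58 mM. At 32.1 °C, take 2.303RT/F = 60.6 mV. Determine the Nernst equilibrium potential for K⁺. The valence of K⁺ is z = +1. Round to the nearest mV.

-70 mV

E = (60.6/z) · log₁₀([K⁺]_out/[K⁺]_in) with z = +1.
= (60.6/1) · log₁₀(8.58/122) = 60.60 · log₁₀(0.07033)
= 60.60 · (-1.1529) = -69.86 mV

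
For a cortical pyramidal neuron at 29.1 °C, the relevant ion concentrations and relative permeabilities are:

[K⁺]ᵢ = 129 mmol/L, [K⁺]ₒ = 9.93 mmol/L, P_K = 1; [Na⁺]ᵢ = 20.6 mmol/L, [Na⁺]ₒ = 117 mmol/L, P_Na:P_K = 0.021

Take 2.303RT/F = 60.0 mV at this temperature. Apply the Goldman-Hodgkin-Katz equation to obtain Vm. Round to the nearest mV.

-61 mV

Vm = 60.0 · log₁₀[(Σ P·[cation]ₒ + Σ P·[anion]ᵢ) / (Σ P·[cation]ᵢ + Σ P·[anion]ₒ)]
Numerator = 1×9.93 + 0.021×117 = 12.39
Denominator = 1×129 + 0.021×20.6 = 129.4
Vm = 60.0 · log₁₀(0.095702) = 60.0 × (-1.0191) = -61.14 mV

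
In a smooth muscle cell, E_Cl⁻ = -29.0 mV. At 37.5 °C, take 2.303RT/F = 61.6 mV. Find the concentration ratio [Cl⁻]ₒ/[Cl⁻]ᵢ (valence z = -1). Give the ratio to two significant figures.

3.0

log₁₀([out]/[in]) = E·z/(61.6) = -29.0 × -1 / 61.6 = 0.4708
[out]/[in] = 10^(0.4708) = 2.957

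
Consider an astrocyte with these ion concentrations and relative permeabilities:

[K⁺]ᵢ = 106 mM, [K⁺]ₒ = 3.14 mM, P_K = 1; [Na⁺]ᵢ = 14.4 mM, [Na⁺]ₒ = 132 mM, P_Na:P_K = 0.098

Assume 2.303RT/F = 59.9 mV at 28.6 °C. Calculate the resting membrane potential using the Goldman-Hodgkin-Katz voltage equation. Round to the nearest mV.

Vm = 59.9 · log₁₀[(Σ P·[cation]ₒ + Σ P·[anion]ᵢ) / (Σ P·[cation]ᵢ + Σ P·[anion]ₒ)]
Numerator = 1×3.14 + 0.098×132 = 16.08
Denominator = 1×106 + 0.098×14.4 = 107.4
Vm = 59.9 · log₁₀(0.14967) = 59.9 × (-0.8249) = -49.41 mV

-49 mV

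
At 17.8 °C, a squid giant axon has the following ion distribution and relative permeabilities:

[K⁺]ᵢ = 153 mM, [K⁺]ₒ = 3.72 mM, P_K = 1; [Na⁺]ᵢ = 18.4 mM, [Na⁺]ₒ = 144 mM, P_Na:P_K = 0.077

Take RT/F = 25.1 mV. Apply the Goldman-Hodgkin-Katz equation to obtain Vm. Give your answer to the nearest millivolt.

-59 mV

Vm = 25.1 · ln[(Σ P·[cation]ₒ + Σ P·[anion]ᵢ) / (Σ P·[cation]ᵢ + Σ P·[anion]ₒ)]
Numerator = 1×3.72 + 0.077×144 = 14.81
Denominator = 1×153 + 0.077×18.4 = 154.4
Vm = 25.1 · ln(0.095896) = 25.1 × (-2.3445) = -58.85 mV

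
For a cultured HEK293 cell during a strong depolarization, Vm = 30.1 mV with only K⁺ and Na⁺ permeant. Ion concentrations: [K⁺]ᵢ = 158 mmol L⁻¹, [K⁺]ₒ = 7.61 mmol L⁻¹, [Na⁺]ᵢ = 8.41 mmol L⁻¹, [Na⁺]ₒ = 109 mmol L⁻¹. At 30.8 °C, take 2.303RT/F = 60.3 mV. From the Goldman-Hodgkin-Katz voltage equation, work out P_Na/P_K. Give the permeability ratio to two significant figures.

6.0

Let α = P_Na/P_K. GHK: Vm = 60.3·log₁₀[(Kₒ + α·Naₒ)/(Kᵢ + α·Naᵢ)].
10^(Vm/60.3) = 10^(30.1/60.3) = 3.1562
So 3.1562·(Kᵢ + α·Naᵢ) = Kₒ + α·Naₒ → α = (3.1562·158.0 − 7.61) / (109.0 − 3.1562·8.41)
α = (498.7 − 7.61) / (109.0 − 26.54) = 491.1/82.46 = 5.956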